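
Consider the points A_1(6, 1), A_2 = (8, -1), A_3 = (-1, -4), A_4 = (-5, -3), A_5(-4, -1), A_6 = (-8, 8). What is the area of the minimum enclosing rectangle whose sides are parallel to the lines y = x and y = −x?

187.5

In coordinates u = x + y, v = x − y the rectangle is axis-aligned; the map (x,y)→(u,v) scales areas by 2.
u-values: 7, 7, -5, -8, -5, 0; range = 7 − (-8) = 15.
v-values: 5, 9, 3, -2, -3, -16; range = 9 − (-16) = 25.
Area = (15 × 25) / 2 = 187.5.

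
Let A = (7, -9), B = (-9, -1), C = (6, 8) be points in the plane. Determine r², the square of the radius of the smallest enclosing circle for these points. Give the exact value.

12325/121

Side lengths²: AB² = 320, AC² = 290, BC² = 306.
Since AB² = 320 < 306 + 290 = 596, the triangle is acute, so the smallest enclosing circle is the circumcircle.
Circumcentre = (12/11, -9/11), r² = 12325/121.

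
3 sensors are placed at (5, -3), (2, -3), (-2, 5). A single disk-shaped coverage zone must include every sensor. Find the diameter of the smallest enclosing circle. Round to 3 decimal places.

10.630

Call the three points A, B, C in the order given.
Side lengths²: AB² = 9, AC² = 113, BC² = 80.
Since AC² = 113 ≥ 80 + 9 = 89, the angle opposite AC is not acute, so the smallest enclosing circle has AC as diameter.
Centre = midpoint of AC = (1.5, 1), r² = 113/4 = 28.25.
Diameter = 2r = 2√(28.25) ≈ 10.630.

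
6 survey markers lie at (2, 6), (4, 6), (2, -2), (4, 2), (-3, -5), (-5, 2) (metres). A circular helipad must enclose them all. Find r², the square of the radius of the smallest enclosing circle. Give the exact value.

By Welzl's lemma the MEC is supported by two points (diametrically opposite) or three points (on a circumcircle).
The farthest pair is (4, 6)–(-3, -5) with squared distance 170. The circle on this segment as diameter has centre (0.5, 0.5) and r² = 170/4 = 42.5.
Check (2, 6): distance² to centre = 32.5 ≤ 42.5, so it lies inside.
All remaining points lie in this disk, and no smaller disk contains both endpoints, so this is the minimum enclosing circle.

42.5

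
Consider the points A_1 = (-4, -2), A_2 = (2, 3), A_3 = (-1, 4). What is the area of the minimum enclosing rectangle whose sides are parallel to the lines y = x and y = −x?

22

In coordinates u = x + y, v = x − y the rectangle is axis-aligned; the map (x,y)→(u,v) scales areas by 2.
u-values: -6, 5, 3; range = 5 − (-6) = 11.
v-values: -2, -1, -5; range = -1 − (-5) = 4.
Area = (11 × 4) / 2 = 22.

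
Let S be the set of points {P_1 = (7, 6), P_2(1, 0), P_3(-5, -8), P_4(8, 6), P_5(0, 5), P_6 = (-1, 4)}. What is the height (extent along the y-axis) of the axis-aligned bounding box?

14

max y = 6, min y = -8, so height = 14.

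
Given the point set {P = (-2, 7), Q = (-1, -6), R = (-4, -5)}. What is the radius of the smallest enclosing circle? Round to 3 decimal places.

Side lengths²: PQ² = 170, PR² = 148, QR² = 10.
Since PQ² = 170 ≥ 148 + 10 = 158, the angle opposite PQ is not acute, so the smallest enclosing circle has PQ as diameter.
Centre = midpoint of PQ = (-1.5, 0.5), r² = 170/4 = 42.5.
r = √(42.5) ≈ 6.519.

6.519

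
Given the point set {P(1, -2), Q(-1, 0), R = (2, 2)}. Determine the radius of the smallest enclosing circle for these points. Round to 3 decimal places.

Side lengths²: PQ² = 8, PR² = 17, QR² = 13.
Since PR² = 17 < 13 + 8 = 21, the triangle is acute, so the smallest enclosing circle is the circumcircle.
Circumcentre = (1.1, 0.1), r² = 4.42.
r = √(4.42) ≈ 2.102.

2.102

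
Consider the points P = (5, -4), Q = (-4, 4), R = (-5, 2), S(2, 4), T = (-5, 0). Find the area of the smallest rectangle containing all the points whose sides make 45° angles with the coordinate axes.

In coordinates u = x + y, v = x − y the rectangle is axis-aligned; the map (x,y)→(u,v) scales areas by 2.
u-values: 1, 0, -3, 6, -5; range = 6 − (-5) = 11.
v-values: 9, -8, -7, -2, -5; range = 9 − (-8) = 17.
Area = (11 × 17) / 2 = 93.5.

93.5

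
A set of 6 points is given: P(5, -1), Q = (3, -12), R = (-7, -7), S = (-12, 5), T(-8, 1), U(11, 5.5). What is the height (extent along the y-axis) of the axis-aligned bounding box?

17.5

max y = 5.5, min y = -12, so height = 17.5.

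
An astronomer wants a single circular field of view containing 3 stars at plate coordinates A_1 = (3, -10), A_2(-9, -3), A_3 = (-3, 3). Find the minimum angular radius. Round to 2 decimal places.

Side lengths²: A_1A_2² = 193, A_1A_3² = 205, A_2A_3² = 72.
Since A_1A_3² = 205 < 193 + 72 = 265, the triangle is acute, so the smallest enclosing circle is the circumcircle.
Circumcentre = (-65/38, -163/38), r² = 39565/722.
r = √(39565/722) ≈ 7.40.

7.40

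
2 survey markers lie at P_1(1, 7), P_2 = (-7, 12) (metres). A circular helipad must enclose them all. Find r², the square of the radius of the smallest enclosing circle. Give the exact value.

The smallest circle enclosing two points has them as diameter endpoints.
Centre = midpoint = (-3, 9.5); r² = |P_1P_2|²/4 = 89/4 = 22.25.

22.25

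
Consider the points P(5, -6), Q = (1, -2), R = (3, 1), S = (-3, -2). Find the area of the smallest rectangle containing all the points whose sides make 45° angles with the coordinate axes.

54

In coordinates u = x + y, v = x − y the rectangle is axis-aligned; the map (x,y)→(u,v) scales areas by 2.
u-values: -1, -1, 4, -5; range = 4 − (-5) = 9.
v-values: 11, 3, 2, -1; range = 11 − (-1) = 12.
Area = (9 × 12) / 2 = 54.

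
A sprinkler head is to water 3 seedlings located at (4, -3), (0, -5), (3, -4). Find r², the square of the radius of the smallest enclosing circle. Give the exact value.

5

Call the three points A, B, C in the order given.
Side lengths²: AB² = 20, AC² = 2, BC² = 10.
Since AB² = 20 ≥ 10 + 2 = 12, the angle opposite AB is not acute, so the smallest enclosing circle has AB as diameter.
Centre = midpoint of AB = (2, -4), r² = 20/4 = 5.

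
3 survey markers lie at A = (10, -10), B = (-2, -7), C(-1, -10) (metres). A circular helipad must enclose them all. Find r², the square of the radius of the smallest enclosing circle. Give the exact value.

38.25

Side lengths²: AB² = 153, AC² = 121, BC² = 10.
Since AB² = 153 ≥ 121 + 10 = 131, the angle opposite AB is not acute, so the smallest enclosing circle has AB as diameter.
Centre = midpoint of AB = (4, -8.5), r² = 153/4 = 38.25.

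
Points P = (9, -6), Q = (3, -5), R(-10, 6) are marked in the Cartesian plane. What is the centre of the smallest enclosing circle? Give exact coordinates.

Side lengths²: PQ² = 37, PR² = 505, QR² = 290.
Since PR² = 505 ≥ 290 + 37 = 327, the angle opposite PR is not acute, so the smallest enclosing circle has PR as diameter.
Centre = midpoint of PR = (-0.5, 0), r² = 505/4 = 126.25.
Centre = (-0.5, 0).

(-0.5, 0)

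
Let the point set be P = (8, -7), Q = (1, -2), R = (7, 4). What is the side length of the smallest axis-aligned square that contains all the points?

11

The bounding box has width 7 and height 11.
An axis-aligned square enclosing the set must have side ≥ max(width, height).
So the minimum side is max(7, 11) = 11.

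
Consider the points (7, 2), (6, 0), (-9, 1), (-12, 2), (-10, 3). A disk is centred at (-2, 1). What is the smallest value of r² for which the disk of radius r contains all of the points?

The required radius is the distance from (-2, 1) to the farthest point.
Squared distances: 82, 65, 49, 101, 68.
Maximum is 101, attained at (-12, 2).

101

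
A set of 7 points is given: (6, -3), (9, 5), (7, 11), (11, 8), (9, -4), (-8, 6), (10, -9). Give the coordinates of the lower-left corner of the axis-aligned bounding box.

(-8, -9)

x-range [-8, 11], y-range [-9, 11].
The lower-left corner is (-8, -9).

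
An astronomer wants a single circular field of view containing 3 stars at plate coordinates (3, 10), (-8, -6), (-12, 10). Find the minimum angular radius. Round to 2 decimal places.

10.01

Call the three points A, B, C in the order given.
Side lengths²: AB² = 377, AC² = 225, BC² = 272.
Since AB² = 377 < 272 + 225 = 497, the triangle is acute, so the smallest enclosing circle is the circumcircle.
Circumcentre = (-4.5, 3.375), r² = 100.140625.
r = √(100.140625) ≈ 10.01.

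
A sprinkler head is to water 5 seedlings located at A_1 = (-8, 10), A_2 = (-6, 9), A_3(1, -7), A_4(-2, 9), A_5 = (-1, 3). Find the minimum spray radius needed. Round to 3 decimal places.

9.618

The farthest pair is A_1–A_3 with squared distance 370. The circle on this segment as diameter has centre (-3.5, 1.5) and r² = 370/4 = 92.5.
Check A_2: distance² to centre = 62.5 ≤ 92.5, so it lies inside.
All remaining points lie in this disk, and no smaller disk contains both endpoints, so this is the minimum enclosing circle.
r = √(92.5) ≈ 9.618.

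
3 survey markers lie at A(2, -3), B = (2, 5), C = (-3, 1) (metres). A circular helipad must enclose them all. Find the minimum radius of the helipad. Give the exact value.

Side lengths²: AB² = 64, AC² = 41, BC² = 41.
Since AB² = 64 < 41 + 41 = 82, the triangle is acute, so the smallest enclosing circle is the circumcircle.
Circumcentre = (1.1, 1), r² = 16.81.
r = √(16.81) = 4.1.

4.1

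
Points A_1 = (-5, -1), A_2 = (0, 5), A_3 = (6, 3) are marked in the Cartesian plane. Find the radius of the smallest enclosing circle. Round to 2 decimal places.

5.85

Side lengths²: A_1A_2² = 61, A_1A_3² = 137, A_2A_3² = 40.
Since A_1A_3² = 137 ≥ 61 + 40 = 101, the angle opposite A_1A_3 is not acute, so the smallest enclosing circle has A_1A_3 as diameter.
Centre = midpoint of A_1A_3 = (0.5, 1), r² = 137/4 = 34.25.
r = √(34.25) ≈ 5.85.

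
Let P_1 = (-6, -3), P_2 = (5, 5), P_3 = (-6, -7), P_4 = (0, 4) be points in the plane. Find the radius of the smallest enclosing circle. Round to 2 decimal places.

The minimum enclosing circle of a finite set is fixed by two of the points (as a diameter) or three (as a circumcircle).
The farthest pair is P_2–P_3 with squared distance 265. The circle on this segment as diameter has centre (-0.5, -1) and r² = 265/4 = 66.25.
Check P_1: distance² to centre = 34.25 ≤ 66.25, so it lies inside.
All remaining points lie in this disk, and no smaller disk contains both endpoints, so this is the minimum enclosing circle.
r = √(66.25) ≈ 8.14.

8.14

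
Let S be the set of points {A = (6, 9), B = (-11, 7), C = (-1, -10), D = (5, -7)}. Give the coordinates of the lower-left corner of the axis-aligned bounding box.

(-11, -10)

x-range [-11, 6], y-range [-10, 9].
The lower-left corner is (-11, -10).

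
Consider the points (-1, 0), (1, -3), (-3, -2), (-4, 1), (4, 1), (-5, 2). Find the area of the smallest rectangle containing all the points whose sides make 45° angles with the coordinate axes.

55

In coordinates u = x + y, v = x − y the rectangle is axis-aligned; the map (x,y)→(u,v) scales areas by 2.
u-values: -1, -2, -5, -3, 5, -3; range = 5 − (-5) = 10.
v-values: -1, 4, -1, -5, 3, -7; range = 4 − (-7) = 11.
Area = (10 × 11) / 2 = 55.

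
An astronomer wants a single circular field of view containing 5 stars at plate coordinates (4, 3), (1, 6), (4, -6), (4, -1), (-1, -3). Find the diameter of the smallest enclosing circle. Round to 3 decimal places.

The minimum enclosing circle of a finite set is fixed by two of the points (as a diameter) or three (as a circumcircle).
The farthest pair is (1, 6)–(4, -6) with squared distance 153. The circle on this segment as diameter has centre (2.5, 0) and r² = 153/4 = 38.25.
Check (4, 3): distance² to centre = 11.25 ≤ 38.25, so it lies inside.
All remaining points lie in this disk, and no smaller disk contains both endpoints, so this is the minimum enclosing circle.
Diameter = 2r = 2√(38.25) ≈ 12.369.

12.369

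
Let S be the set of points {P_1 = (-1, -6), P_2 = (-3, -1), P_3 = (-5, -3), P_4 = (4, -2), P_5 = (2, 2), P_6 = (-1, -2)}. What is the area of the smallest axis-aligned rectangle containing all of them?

72

x ranges over [-5, 4], width 9.
y ranges over [-6, 2], height 8.
Area = 9 × 8 = 72.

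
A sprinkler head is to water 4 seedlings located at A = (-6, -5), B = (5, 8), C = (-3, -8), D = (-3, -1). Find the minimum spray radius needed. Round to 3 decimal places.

8.944

A smallest enclosing disk is always determined by at most three of the input points on its boundary.
The farthest pair is B–C with squared distance 320. The circle on this segment as diameter has centre (1, 0) and r² = 320/4 = 80.
Check A: distance² to centre = 74 ≤ 80, so it lies inside.
All remaining points lie in this disk, and no smaller disk contains both endpoints, so this is the minimum enclosing circle.
r = √80 ≈ 8.944.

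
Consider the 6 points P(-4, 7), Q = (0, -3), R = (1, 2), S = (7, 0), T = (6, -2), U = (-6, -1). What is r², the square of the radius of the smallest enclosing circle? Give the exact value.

The minimum enclosing circle is determined by three boundary points: P, S, U.
Their circumcentre is (1/3, 5/3) with r² = 425/9.
The farthest remaining point T is at distance² 410/9 ≤ 425/9.

425/9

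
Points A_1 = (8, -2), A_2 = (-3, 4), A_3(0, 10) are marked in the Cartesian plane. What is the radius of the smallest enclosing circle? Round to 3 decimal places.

7.211

Side lengths²: A_1A_2² = 157, A_1A_3² = 208, A_2A_3² = 45.
Since A_1A_3² = 208 ≥ 157 + 45 = 202, the angle opposite A_1A_3 is not acute, so the smallest enclosing circle has A_1A_3 as diameter.
Centre = midpoint of A_1A_3 = (4, 4), r² = 208/4 = 52.
r = √52 ≈ 7.211.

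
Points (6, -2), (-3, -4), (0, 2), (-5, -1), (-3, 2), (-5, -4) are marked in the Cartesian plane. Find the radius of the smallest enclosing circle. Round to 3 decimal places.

The minimum enclosing circle is determined by three boundary points: (6, -2), (-3, 2), (-5, -4).
Their circumcentre is (25/62, -153/62) with r² = 60625/1922.
The farthest remaining point (-5, -1) is at distance² 60253/1922 ≤ 60625/1922.
r = √(60625/1922) ≈ 5.616.

5.616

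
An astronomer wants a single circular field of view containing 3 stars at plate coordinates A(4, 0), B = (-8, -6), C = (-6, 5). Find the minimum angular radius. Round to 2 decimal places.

6.99

Side lengths²: AB² = 180, AC² = 125, BC² = 125.
Since AB² = 180 < 125 + 125 = 250, the triangle is acute, so the smallest enclosing circle is the circumcircle.
Circumcentre = (-2.875, -1.25), r² = 48.828125.
r = √(48.828125) ≈ 6.99.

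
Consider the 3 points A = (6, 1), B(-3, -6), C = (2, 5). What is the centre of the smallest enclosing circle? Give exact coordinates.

(0.1875, -0.8125)

Side lengths²: AB² = 130, AC² = 32, BC² = 146.
Since BC² = 146 < 130 + 32 = 162, the triangle is acute, so the smallest enclosing circle is the circumcircle.
Circumcentre = (0.1875, -0.8125), r² = 37.0703125.
Centre = (0.1875, -0.8125).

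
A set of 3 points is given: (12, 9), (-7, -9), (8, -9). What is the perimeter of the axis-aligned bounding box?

74

Width = max x − min x = 12 − (-7) = 19.
Height = max y − min y = 9 − (-9) = 18.
Perimeter = 2(19 + 18) = 74.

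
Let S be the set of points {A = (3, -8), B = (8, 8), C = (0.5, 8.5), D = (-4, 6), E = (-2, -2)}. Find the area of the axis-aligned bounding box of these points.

x ranges over [-4, 8], width 12.
y ranges over [-8, 8.5], height 16.5.
Area = 12 × 16.5 = 198.

198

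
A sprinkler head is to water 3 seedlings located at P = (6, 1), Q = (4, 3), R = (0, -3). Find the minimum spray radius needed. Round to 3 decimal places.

Side lengths²: PQ² = 8, PR² = 52, QR² = 52.
Since QR² = 52 < 52 + 8 = 60, the triangle is acute, so the smallest enclosing circle is the circumcircle.
Circumcentre = (2.6, -0.4), r² = 13.52.
r = √(13.52) ≈ 3.677.

3.677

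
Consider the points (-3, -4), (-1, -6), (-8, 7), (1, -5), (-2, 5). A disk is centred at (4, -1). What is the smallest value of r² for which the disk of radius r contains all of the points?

The required radius is the distance from (4, -1) to the farthest point.
Squared distances: 58, 50, 208, 25, 72.
Maximum is 208, attained at (-8, 7).

208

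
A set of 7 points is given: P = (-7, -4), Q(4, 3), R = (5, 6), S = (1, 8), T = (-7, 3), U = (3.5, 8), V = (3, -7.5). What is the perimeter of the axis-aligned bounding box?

55

Width = max x − min x = 5 − (-7) = 12.
Height = max y − min y = 8 − (-7.5) = 15.5.
Perimeter = 2(12 + 15.5) = 55.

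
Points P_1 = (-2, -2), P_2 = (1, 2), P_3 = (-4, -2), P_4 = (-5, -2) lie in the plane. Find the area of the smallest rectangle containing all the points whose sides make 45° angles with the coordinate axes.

15

In coordinates u = x + y, v = x − y the rectangle is axis-aligned; the map (x,y)→(u,v) scales areas by 2.
u-values: -4, 3, -6, -7; range = 3 − (-7) = 10.
v-values: 0, -1, -2, -3; range = 0 − (-3) = 3.
Area = (10 × 3) / 2 = 15.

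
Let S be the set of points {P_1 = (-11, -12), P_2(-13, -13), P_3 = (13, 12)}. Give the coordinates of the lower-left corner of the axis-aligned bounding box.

(-13, -13)

x-range [-13, 13], y-range [-13, 12].
The lower-left corner is (-13, -13).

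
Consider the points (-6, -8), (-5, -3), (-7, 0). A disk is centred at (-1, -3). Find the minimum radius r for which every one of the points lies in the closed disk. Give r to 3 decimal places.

The required radius is the distance from (-1, -3) to the farthest point.
Squared distances: 50, 16, 45.
Maximum is 50, attained at (-6, -8).
r = √50 ≈ 7.071.

7.071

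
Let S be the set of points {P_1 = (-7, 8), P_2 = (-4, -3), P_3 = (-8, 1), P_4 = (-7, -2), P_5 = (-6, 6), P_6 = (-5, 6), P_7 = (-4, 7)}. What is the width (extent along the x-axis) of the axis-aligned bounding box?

max x = -4, min x = -8, so width = 4.

4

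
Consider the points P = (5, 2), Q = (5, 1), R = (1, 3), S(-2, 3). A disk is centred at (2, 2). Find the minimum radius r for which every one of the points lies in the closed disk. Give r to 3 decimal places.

The required radius is the distance from (2, 2) to the farthest point.
Squared distances: 9, 10, 2, 17.
Maximum is 17, attained at S.
r = √17 ≈ 4.123.

4.123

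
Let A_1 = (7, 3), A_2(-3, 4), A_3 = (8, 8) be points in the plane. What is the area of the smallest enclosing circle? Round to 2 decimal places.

Side lengths²: A_1A_2² = 101, A_1A_3² = 26, A_2A_3² = 137.
Since A_2A_3² = 137 ≥ 101 + 26 = 127, the angle opposite A_2A_3 is not acute, so the smallest enclosing circle has A_2A_3 as diameter.
Centre = midpoint of A_2A_3 = (2.5, 6), r² = 137/4 = 34.25.
Area = π·r² = π·34.25 ≈ 107.60.

107.60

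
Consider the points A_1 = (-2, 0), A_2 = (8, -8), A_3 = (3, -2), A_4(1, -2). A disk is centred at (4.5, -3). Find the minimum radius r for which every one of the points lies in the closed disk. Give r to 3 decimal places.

The required radius is the distance from (4.5, -3) to the farthest point.
Squared distances: 51.25, 37.25, 3.25, 13.25.
Maximum is 51.25, attained at A_1.
r = √(51.25) ≈ 7.159.

7.159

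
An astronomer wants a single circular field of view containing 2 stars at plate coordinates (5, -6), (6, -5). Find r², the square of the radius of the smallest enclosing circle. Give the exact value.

0.5

The smallest circle enclosing two points has them as diameter endpoints.
Centre = midpoint = (5.5, -5.5); r² = |(5, -6)−(6, -5)|²/4 = 2/4 = 0.5.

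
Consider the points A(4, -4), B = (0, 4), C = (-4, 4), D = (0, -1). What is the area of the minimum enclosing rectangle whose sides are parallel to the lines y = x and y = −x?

40

In coordinates u = x + y, v = x − y the rectangle is axis-aligned; the map (x,y)→(u,v) scales areas by 2.
u-values: 0, 4, 0, -1; range = 4 − (-1) = 5.
v-values: 8, -4, -8, 1; range = 8 − (-8) = 16.
Area = (5 × 16) / 2 = 40.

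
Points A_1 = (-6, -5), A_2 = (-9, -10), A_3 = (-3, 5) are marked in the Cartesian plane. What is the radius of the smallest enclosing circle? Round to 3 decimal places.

8.078

Side lengths²: A_1A_2² = 34, A_1A_3² = 109, A_2A_3² = 261.
Since A_2A_3² = 261 ≥ 109 + 34 = 143, the angle opposite A_2A_3 is not acute, so the smallest enclosing circle has A_2A_3 as diameter.
Centre = midpoint of A_2A_3 = (-6, -2.5), r² = 261/4 = 65.25.
r = √(65.25) ≈ 8.078.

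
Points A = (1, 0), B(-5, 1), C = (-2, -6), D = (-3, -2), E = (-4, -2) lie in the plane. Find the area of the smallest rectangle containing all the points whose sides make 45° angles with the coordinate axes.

45

In coordinates u = x + y, v = x − y the rectangle is axis-aligned; the map (x,y)→(u,v) scales areas by 2.
u-values: 1, -4, -8, -5, -6; range = 1 − (-8) = 9.
v-values: 1, -6, 4, -1, -2; range = 4 − (-6) = 10.
Area = (9 × 10) / 2 = 45.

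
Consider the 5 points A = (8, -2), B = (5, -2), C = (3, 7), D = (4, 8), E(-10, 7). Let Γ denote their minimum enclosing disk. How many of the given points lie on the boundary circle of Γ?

By Welzl's lemma the MEC is supported by two points (diametrically opposite) or three points (on a circumcircle).
The farthest pair is A–E with squared distance 405. The circle on this segment as diameter has centre (-1, 2.5) and r² = 405/4 = 101.25.
Check B: distance² to centre = 56.25 ≤ 101.25, so it lies inside.
All remaining points lie in this disk, and no smaller disk contains both endpoints, so this is the minimum enclosing circle.
The points at distance exactly r from the centre are A, E — 2 points.

2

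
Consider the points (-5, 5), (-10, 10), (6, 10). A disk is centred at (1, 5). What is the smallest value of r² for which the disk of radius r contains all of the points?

The required radius is the distance from (1, 5) to the farthest point.
Squared distances: 36, 146, 50.
Maximum is 146, attained at (-10, 10).

146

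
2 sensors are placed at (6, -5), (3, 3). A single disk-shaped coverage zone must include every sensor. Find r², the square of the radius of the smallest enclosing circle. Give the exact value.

18.25

The smallest circle enclosing two points has them as diameter endpoints.
Centre = midpoint = (4.5, -1); r² = |(6, -5)−(3, 3)|²/4 = 73/4 = 18.25.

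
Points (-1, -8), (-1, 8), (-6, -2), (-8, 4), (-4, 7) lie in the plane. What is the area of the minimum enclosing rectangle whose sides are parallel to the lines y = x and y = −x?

In coordinates u = x + y, v = x − y the rectangle is axis-aligned; the map (x,y)→(u,v) scales areas by 2.
u-values: -9, 7, -8, -4, 3; range = 7 − (-9) = 16.
v-values: 7, -9, -4, -12, -11; range = 7 − (-12) = 19.
Area = (16 × 19) / 2 = 152.

152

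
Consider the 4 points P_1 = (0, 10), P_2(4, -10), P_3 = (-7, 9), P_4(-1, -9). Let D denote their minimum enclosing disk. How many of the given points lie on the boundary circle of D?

2

A smallest enclosing disk is always determined by at most three of the input points on its boundary.
The farthest pair is P_2–P_3 with squared distance 482. The circle on this segment as diameter has centre (-1.5, -0.5) and r² = 482/4 = 120.5.
Check P_1: distance² to centre = 112.5 ≤ 120.5, so it lies inside.
All remaining points lie in this disk, and no smaller disk contains both endpoints, so this is the minimum enclosing circle.
The points at distance exactly r from the centre are P_2, P_3 — 2 points.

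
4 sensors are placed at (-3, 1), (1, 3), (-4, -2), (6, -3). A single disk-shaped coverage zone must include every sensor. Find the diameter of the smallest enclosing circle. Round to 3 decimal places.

10.097

A smallest enclosing disk is always determined by at most three of the input points on its boundary.
The minimum enclosing circle is determined by three boundary points: (-3, 1), (-4, -2), (6, -3).
Their circumcentre is (65/62, -125/62) with r² = 48985/1922.
The farthest remaining point (1, 3) is at distance² 48365/1922 ≤ 48985/1922.
Diameter = 2r = 2√(48985/1922) ≈ 10.097.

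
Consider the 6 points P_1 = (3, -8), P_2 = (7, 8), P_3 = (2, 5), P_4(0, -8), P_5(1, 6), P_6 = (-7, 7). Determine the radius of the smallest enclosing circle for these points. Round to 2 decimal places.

By Welzl's lemma the MEC is supported by two points (diametrically opposite) or three points (on a circumcircle).
The minimum enclosing circle is determined by three boundary points: P_1, P_2, P_6.
Their circumcentre is (5/11, 25/22) with r² = 43537/484.
The farthest remaining point P_4 is at distance² 40501/484 ≤ 43537/484.
r = √(43537/484) ≈ 9.48.

9.48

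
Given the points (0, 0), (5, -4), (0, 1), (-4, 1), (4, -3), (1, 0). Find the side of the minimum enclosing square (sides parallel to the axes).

The bounding box has width 9 and height 5.
An axis-aligned square enclosing the set must have side ≥ max(width, height).
So the minimum side is max(9, 5) = 9.

9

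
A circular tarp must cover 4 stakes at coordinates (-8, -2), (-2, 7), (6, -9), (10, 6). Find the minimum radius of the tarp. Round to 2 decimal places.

10.06

A smallest enclosing disk is always determined by at most three of the input points on its boundary.
The minimum enclosing circle is determined by three boundary points: (-8, -2), (6, -9), (10, 6).
Their circumcentre is (31/17, 5/34) with r² = 116885/1156.
The farthest remaining point (-2, 7) is at distance² 71189/1156 ≤ 116885/1156.
r = √(116885/1156) ≈ 10.06.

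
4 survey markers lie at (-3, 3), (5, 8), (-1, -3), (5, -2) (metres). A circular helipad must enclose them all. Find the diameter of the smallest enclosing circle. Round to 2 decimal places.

A smallest enclosing disk is always determined by at most three of the input points on its boundary.
The farthest pair is (5, 8)–(-1, -3) with squared distance 157. The circle on this segment as diameter has centre (2, 2.5) and r² = 157/4 = 39.25.
Check (-3, 3): distance² to centre = 25.25 ≤ 39.25, so it lies inside.
All remaining points lie in this disk, and no smaller disk contains both endpoints, so this is the minimum enclosing circle.
Diameter = 2r = 2√(39.25) ≈ 12.53.

12.53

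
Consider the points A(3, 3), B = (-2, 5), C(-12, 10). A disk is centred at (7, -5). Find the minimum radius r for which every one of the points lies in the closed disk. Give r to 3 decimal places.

24.207

The required radius is the distance from (7, -5) to the farthest point.
Squared distances: 80, 181, 586.
Maximum is 586, attained at C.
r = √586 ≈ 24.207.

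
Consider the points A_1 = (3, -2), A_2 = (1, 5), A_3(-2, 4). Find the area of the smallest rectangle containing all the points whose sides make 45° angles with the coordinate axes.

In coordinates u = x + y, v = x − y the rectangle is axis-aligned; the map (x,y)→(u,v) scales areas by 2.
u-values: 1, 6, 2; range = 6 − 1 = 5.
v-values: 5, -4, -6; range = 5 − (-6) = 11.
Area = (5 × 11) / 2 = 27.5.

27.5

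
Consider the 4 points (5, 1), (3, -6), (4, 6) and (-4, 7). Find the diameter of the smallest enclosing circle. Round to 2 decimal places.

14.76

A smallest enclosing disk is always determined by at most three of the input points on its boundary.
The farthest pair is (3, -6)–(-4, 7) with squared distance 218. The circle on this segment as diameter has centre (-0.5, 0.5) and r² = 218/4 = 54.5.
Check (5, 1): distance² to centre = 30.5 ≤ 54.5, so it lies inside.
All remaining points lie in this disk, and no smaller disk contains both endpoints, so this is the minimum enclosing circle.
Diameter = 2r = 2√(54.5) ≈ 14.76.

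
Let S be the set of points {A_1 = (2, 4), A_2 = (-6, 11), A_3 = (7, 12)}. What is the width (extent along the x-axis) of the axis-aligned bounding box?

13

max x = 7, min x = -6, so width = 13.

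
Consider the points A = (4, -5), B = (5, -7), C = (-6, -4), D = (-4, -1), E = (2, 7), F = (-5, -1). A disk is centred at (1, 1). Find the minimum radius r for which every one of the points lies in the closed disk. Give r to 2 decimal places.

The required radius is the distance from (1, 1) to the farthest point.
Squared distances: 45, 80, 74, 29, 37, 40.
Maximum is 80, attained at B.
r = √80 ≈ 8.94.

8.94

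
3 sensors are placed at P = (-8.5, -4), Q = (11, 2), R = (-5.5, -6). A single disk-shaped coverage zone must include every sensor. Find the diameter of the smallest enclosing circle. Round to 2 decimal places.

20.40

Side lengths²: PQ² = 416.25, PR² = 13, QR² = 336.25.
Since PQ² = 416.25 ≥ 336.25 + 13 = 349.25, the angle opposite PQ is not acute, so the smallest enclosing circle has PQ as diameter.
Centre = midpoint of PQ = (1.25, -1), r² = 416.25/4 = 104.0625.
Diameter = 2r = 2√(104.0625) ≈ 20.40.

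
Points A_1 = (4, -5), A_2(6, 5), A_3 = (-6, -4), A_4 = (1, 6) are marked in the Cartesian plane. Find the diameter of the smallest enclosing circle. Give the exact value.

By Welzl's lemma the MEC is supported by two points (diametrically opposite) or three points (on a circumcircle).
The farthest pair is A_2–A_3 with squared distance 225. The circle on this segment as diameter has centre (0, 0.5) and r² = 225/4 = 56.25.
Check A_1: distance² to centre = 46.25 ≤ 56.25, so it lies inside.
All remaining points lie in this disk, and no smaller disk contains both endpoints, so this is the minimum enclosing circle.
Diameter = 2r = 2√(56.25) = 15.

15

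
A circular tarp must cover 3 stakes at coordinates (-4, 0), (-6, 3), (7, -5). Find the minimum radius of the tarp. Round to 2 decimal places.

7.63

Call the three points A, B, C in the order given.
Side lengths²: AB² = 13, AC² = 146, BC² = 233.
Since BC² = 233 ≥ 146 + 13 = 159, the angle opposite BC is not acute, so the smallest enclosing circle has BC as diameter.
Centre = midpoint of BC = (0.5, -1), r² = 233/4 = 58.25.
r = √(58.25) ≈ 7.63.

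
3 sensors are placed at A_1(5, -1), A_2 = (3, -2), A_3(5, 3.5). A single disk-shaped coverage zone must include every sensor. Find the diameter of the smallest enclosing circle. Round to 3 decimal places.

Side lengths²: A_1A_2² = 5, A_1A_3² = 20.25, A_2A_3² = 34.25.
Since A_2A_3² = 34.25 ≥ 20.25 + 5 = 25.25, the angle opposite A_2A_3 is not acute, so the smallest enclosing circle has A_2A_3 as diameter.
Centre = midpoint of A_2A_3 = (4, 0.75), r² = 34.25/4 = 8.5625.
Diameter = 2r = 2√(8.5625) ≈ 5.852.

5.852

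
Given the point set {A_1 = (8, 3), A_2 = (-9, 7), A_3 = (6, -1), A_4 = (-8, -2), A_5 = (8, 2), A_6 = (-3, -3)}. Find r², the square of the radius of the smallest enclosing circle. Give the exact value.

A smallest enclosing disk is always determined by at most three of the input points on its boundary.
The minimum enclosing circle is determined by three boundary points: A_2, A_4, A_5.
Their circumcentre is (-31/37, 124/37) with r² = 109429/1369.
The farthest remaining point A_1 is at distance² 107098/1369 ≤ 109429/1369.

109429/1369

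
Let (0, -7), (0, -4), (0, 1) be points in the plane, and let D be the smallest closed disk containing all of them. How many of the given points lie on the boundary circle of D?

Call the three points A, B, C in the order given.
Side lengths²: AB² = 9, AC² = 64, BC² = 25.
Since AC² = 64 ≥ 25 + 9 = 34, the angle opposite AC is not acute, so the smallest enclosing circle has AC as diameter.
Centre = midpoint of AC = (0, -3), r² = 64/4 = 16.
The points at distance exactly r from the centre are (0, -7), (0, 1) — 2 points.

2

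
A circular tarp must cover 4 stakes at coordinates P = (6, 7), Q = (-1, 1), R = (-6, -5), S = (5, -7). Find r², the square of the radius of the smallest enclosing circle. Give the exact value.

By Welzl's lemma the MEC is supported by two points (diametrically opposite) or three points (on a circumcircle).
The minimum enclosing circle is determined by three boundary points: P, R, S.
Their circumcentre is (17/26, 9/26) with r² = 24625/338.
The farthest remaining point Q is at distance² 1069/338 ≤ 24625/338.

24625/338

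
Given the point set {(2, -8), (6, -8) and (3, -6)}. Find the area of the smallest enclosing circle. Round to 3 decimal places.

Call the three points A, B, C in the order given.
Side lengths²: AB² = 16, AC² = 5, BC² = 13.
Since AB² = 16 < 13 + 5 = 18, the triangle is acute, so the smallest enclosing circle is the circumcircle.
Circumcentre = (4, -7.75), r² = 4.0625.
Area = π·r² = π·4.0625 ≈ 12.763.

12.763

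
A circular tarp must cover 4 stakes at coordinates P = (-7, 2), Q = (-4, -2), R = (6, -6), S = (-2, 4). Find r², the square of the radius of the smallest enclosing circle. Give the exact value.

58.25

The minimum enclosing circle of a finite set is fixed by two of the points (as a diameter) or three (as a circumcircle).
The farthest pair is P–R with squared distance 233. The circle on this segment as diameter has centre (-0.5, -2) and r² = 233/4 = 58.25.
Check Q: distance² to centre = 12.25 ≤ 58.25, so it lies inside.
All remaining points lie in this disk, and no smaller disk contains both endpoints, so this is the minimum enclosing circle.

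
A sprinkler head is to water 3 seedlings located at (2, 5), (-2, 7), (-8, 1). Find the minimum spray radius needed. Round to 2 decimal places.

5.39

Call the three points A, B, C in the order given.
Side lengths²: AB² = 20, AC² = 116, BC² = 72.
Since AC² = 116 ≥ 72 + 20 = 92, the angle opposite AC is not acute, so the smallest enclosing circle has AC as diameter.
Centre = midpoint of AC = (-3, 3), r² = 116/4 = 29.
r = √29 ≈ 5.39.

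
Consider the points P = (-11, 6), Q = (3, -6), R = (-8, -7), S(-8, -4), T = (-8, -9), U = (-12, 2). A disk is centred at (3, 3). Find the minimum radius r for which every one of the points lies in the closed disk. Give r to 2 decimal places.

The required radius is the distance from (3, 3) to the farthest point.
Squared distances: 205, 81, 221, 170, 265, 226.
Maximum is 265, attained at T.
r = √265 ≈ 16.28.

16.28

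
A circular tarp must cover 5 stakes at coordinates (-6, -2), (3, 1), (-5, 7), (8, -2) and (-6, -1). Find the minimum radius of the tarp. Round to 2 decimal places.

The minimum enclosing circle is determined by three boundary points: (-6, -2), (-5, 7), (8, -2).
Their circumcentre is (1, 16/9) with r² = 5125/81.
The farthest remaining point (-6, -1) is at distance² 4594/81 ≤ 5125/81.
r = √(5125/81) ≈ 7.95.

7.95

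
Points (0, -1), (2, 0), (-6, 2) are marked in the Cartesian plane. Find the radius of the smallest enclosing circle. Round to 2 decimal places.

Call the three points A, B, C in the order given.
Side lengths²: AB² = 5, AC² = 45, BC² = 68.
Since BC² = 68 ≥ 45 + 5 = 50, the angle opposite BC is not acute, so the smallest enclosing circle has BC as diameter.
Centre = midpoint of BC = (-2, 1), r² = 68/4 = 17.
r = √17 ≈ 4.12.

4.12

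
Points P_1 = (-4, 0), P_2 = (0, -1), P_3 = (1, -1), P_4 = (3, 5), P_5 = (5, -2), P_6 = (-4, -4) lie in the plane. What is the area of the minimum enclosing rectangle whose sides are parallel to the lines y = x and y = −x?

88

In coordinates u = x + y, v = x − y the rectangle is axis-aligned; the map (x,y)→(u,v) scales areas by 2.
u-values: -4, -1, 0, 8, 3, -8; range = 8 − (-8) = 16.
v-values: -4, 1, 2, -2, 7, 0; range = 7 − (-4) = 11.
Area = (16 × 11) / 2 = 88.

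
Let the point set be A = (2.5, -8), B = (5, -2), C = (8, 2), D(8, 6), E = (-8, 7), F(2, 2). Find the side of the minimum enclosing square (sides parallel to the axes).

16

The bounding box has width 16 and height 15.
An axis-aligned square enclosing the set must have side ≥ max(width, height).
So the minimum side is max(16, 15) = 16.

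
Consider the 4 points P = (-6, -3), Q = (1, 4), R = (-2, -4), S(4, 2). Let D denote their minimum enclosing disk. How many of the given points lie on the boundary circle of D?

2

By Welzl's lemma the MEC is supported by two points (diametrically opposite) or three points (on a circumcircle).
The farthest pair is P–S with squared distance 125. The circle on this segment as diameter has centre (-1, -0.5) and r² = 125/4 = 31.25.
Check Q: distance² to centre = 24.25 ≤ 31.25, so it lies inside.
All remaining points lie in this disk, and no smaller disk contains both endpoints, so this is the minimum enclosing circle.
The points at distance exactly r from the centre are P, S — 2 points.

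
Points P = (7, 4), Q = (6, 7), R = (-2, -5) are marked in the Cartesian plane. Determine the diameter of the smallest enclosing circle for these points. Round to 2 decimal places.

Side lengths²: PQ² = 10, PR² = 162, QR² = 208.
Since QR² = 208 ≥ 162 + 10 = 172, the angle opposite QR is not acute, so the smallest enclosing circle has QR as diameter.
Centre = midpoint of QR = (2, 1), r² = 208/4 = 52.
Diameter = 2r = 2√52 ≈ 14.42.

14.42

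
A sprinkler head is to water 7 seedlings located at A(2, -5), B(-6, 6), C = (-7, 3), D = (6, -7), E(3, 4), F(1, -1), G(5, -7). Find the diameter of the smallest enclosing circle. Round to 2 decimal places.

17.69

A smallest enclosing disk is always determined by at most three of the input points on its boundary.
The farthest pair is B–D with squared distance 313. The circle on this segment as diameter has centre (0, -0.5) and r² = 313/4 = 78.25.
Check A: distance² to centre = 24.25 ≤ 78.25, so it lies inside.
All remaining points lie in this disk, and no smaller disk contains both endpoints, so this is the minimum enclosing circle.
Diameter = 2r = 2√(78.25) ≈ 17.69.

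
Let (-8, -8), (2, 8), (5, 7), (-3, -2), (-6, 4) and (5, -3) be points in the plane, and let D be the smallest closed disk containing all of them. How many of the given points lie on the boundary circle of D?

The farthest pair is (-8, -8)–(5, 7) with squared distance 394. The circle on this segment as diameter has centre (-1.5, -0.5) and r² = 394/4 = 98.5.
Check (2, 8): distance² to centre = 84.5 ≤ 98.5, so it lies inside.
All remaining points lie in this disk, and no smaller disk contains both endpoints, so this is the minimum enclosing circle.
The points at distance exactly r from the centre are (-8, -8), (5, 7) — 2 points.

2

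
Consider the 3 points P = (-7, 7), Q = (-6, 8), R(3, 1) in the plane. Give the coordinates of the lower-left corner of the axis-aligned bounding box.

x-range [-7, 3], y-range [1, 8].
The lower-left corner is (-7, 1).

(-7, 1)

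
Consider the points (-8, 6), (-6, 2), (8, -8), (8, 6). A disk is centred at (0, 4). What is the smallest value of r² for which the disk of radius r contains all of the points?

208

The required radius is the distance from (0, 4) to the farthest point.
Squared distances: 68, 40, 208, 68.
Maximum is 208, attained at (8, -8).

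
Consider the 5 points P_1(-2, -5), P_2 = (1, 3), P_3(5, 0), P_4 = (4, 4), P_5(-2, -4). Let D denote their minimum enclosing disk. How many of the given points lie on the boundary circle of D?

The farthest pair is P_1–P_4 with squared distance 117. The circle on this segment as diameter has centre (1, -0.5) and r² = 117/4 = 29.25.
Check P_2: distance² to centre = 12.25 ≤ 29.25, so it lies inside.
All remaining points lie in this disk, and no smaller disk contains both endpoints, so this is the minimum enclosing circle.
The points at distance exactly r from the centre are P_1, P_4 — 2 points.

2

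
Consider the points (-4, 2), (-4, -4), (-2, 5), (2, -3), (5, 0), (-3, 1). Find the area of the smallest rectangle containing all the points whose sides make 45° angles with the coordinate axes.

In coordinates u = x + y, v = x − y the rectangle is axis-aligned; the map (x,y)→(u,v) scales areas by 2.
u-values: -2, -8, 3, -1, 5, -2; range = 5 − (-8) = 13.
v-values: -6, 0, -7, 5, 5, -4; range = 5 − (-7) = 12.
Area = (13 × 12) / 2 = 78.

78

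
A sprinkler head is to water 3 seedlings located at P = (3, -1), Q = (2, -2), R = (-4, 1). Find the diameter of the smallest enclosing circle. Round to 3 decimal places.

Side lengths²: PQ² = 2, PR² = 53, QR² = 45.
Since PR² = 53 ≥ 45 + 2 = 47, the angle opposite PR is not acute, so the smallest enclosing circle has PR as diameter.
Centre = midpoint of PR = (-0.5, 0), r² = 53/4 = 13.25.
Diameter = 2r = 2√(13.25) ≈ 7.280.

7.280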